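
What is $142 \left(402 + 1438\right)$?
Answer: $261280$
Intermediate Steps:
$142 \left(402 + 1438\right) = 142 \cdot 1840 = 261280$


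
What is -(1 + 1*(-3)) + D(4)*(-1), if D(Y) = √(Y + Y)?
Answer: 2 - 2*√2 ≈ -0.82843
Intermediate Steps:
D(Y) = √2*√Y (D(Y) = √(2*Y) = √2*√Y)
-(1 + 1*(-3)) + D(4)*(-1) = -(1 + 1*(-3)) + (√2*√4)*(-1) = -(1 - 3) + (√2*2)*(-1) = -1*(-2) + (2*√2)*(-1) = 2 - 2*√2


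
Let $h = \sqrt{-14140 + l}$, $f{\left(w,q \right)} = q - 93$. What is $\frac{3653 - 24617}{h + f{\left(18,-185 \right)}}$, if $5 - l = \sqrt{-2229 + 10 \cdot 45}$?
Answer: $\frac{20964}{278 - \sqrt{-14135 - i \sqrt{1779}}} \approx 63.778 - 27.293 i$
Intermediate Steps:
$f{\left(w,q \right)} = -93 + q$
$l = 5 - i \sqrt{1779}$ ($l = 5 - \sqrt{-2229 + 10 \cdot 45} = 5 - \sqrt{-2229 + 450} = 5 - \sqrt{-1779} = 5 - i \sqrt{1779} \approx 5.0 - 42.178 i$)
$h = \sqrt{-14135 - i \sqrt{1779}}$ ($h = \sqrt{-14140 + \left(5 - i \sqrt{1779}\right)} = \sqrt{-14135 - i \sqrt{1779}} \approx 0.1774 - 118.89 i$)
$\frac{3653 - 24617}{h + f{\left(18,-185 \right)}} = \frac{3653 - 24617}{\sqrt{-14135 - i \sqrt{1779}} - 278} = - \frac{20964}{\sqrt{-14135 - i \sqrt{1779}} - 278} = - \frac{20964}{-278 + \sqrt{-14135 - i \sqrt{1779}}}$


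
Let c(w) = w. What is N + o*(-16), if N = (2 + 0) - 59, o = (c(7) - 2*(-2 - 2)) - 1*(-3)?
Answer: -345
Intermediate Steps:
o = 18 (o = (7 - 2*(-2 - 2)) - 1*(-3) = (7 - 2*(-4)) + 3 = (7 - 1*(-8)) + 3 = (7 + 8) + 3 = 15 + 3 = 18)
N = -57 (N = 2 - 59 = -57)
N + o*(-16) = -57 + 18*(-16) = -57 - 288 = -345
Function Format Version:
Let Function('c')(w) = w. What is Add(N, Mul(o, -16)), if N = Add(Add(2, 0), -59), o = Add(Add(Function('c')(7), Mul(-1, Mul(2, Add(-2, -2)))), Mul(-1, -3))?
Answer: -345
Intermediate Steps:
o = 18 (o = Add(Add(7, Mul(-1, Mul(2, Add(-2, -2)))), Mul(-1, -3)) = Add(Add(7, Mul(-1, Mul(2, -4))), 3) = Add(Add(7, Mul(-1, -8)), 3) = Add(Add(7, 8), 3) = Add(15, 3) = 18)
N = -57 (N = Add(2, -59) = -57)
Add(N, Mul(o, -16)) = Add(-57, Mul(18, -16)) = Add(-57, -288) = -345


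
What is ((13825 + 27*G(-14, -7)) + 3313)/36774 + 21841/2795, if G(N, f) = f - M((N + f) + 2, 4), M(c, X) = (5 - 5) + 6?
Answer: 850100599/102783330 ≈ 8.2708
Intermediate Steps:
M(c, X) = 6 (M(c, X) = 0 + 6 = 6)
G(N, f) = -6 + f (G(N, f) = f - 1*6 = f - 6 = -6 + f)
((13825 + 27*G(-14, -7)) + 3313)/36774 + 21841/2795 = ((13825 + 27*(-6 - 7)) + 3313)/36774 + 21841/2795 = ((13825 + 27*(-13)) + 3313)*(1/36774) + 21841*(1/2795) = ((13825 - 351) + 3313)*(1/36774) + 21841/2795 = (13474 + 3313)*(1/36774) + 21841/2795 = 16787*(1/36774) + 21841/2795 = 16787/36774 + 21841/2795 = 850100599/102783330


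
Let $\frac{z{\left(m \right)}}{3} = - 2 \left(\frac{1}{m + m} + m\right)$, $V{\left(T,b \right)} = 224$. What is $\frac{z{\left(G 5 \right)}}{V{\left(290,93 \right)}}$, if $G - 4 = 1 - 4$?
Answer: $- \frac{153}{1120} \approx -0.13661$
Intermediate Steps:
$G = 1$ ($G = 4 + \left(1 - 4\right) = 4 - 3 = 1$)
$z{\left(m \right)} = - 6 m - \frac{3}{m}$ ($z{\left(m \right)} = 3 \left(- 2 \left(\frac{1}{m + m} + m\right)\right) = 3 \left(- 2 \left(\frac{1}{2 m} + m\right)\right) = 3 \left(- 2 \left(m + \frac{1}{2 m}\right)\right) = 3 \left(- \frac{1}{m} - 2 m\right) = - 6 m - \frac{3}{m}$)
$\frac{z{\left(G 5 \right)}}{V{\left(290,93 \right)}} = \frac{- 6 \cdot 1 \cdot 5 - \frac{3}{1 \cdot 5}}{224} = \left(\left(-6\right) 5 - \frac{3}{5}\right) \frac{1}{224} = \left(-30 - \frac{3}{5}\right) \frac{1}{224} = \left(- \frac{153}{5}\right) \frac{1}{224} = - \frac{153}{1120}$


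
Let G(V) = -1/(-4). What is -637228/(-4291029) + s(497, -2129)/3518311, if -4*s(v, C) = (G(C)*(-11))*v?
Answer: 35894919566071/241554792512304 ≈ 0.14860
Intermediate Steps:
G(V) = ¼ (G(V) = -1*(-¼) = ¼)
s(v, C) = 11*v/16 (s(v, C) = -(¼)*(-11)*v/4 = -(-11)*v/16 = 11*v/16)
-637228/(-4291029) + s(497, -2129)/3518311 = -637228/(-4291029) + ((11/16)*497)/3518311 = -637228*(-1/4291029) + (5467/16)*(1/3518311) = 637228/4291029 + 5467/56292976 = 35894919566071/241554792512304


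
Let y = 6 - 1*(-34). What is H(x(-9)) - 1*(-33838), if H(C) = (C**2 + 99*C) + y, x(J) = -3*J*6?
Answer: 76160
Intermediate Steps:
y = 40 (y = 6 + 34 = 40)
x(J) = -18*J
H(C) = 40 + C**2 + 99*C (H(C) = (C**2 + 99*C) + 40 = 40 + C**2 + 99*C)
H(x(-9)) - 1*(-33838) = (40 + (-18*(-9))**2 + 99*(-18*(-9))) - 1*(-33838) = (40 + 162**2 + 99*162) + 33838 = (40 + 26244 + 16038) + 33838 = 42322 + 33838 = 76160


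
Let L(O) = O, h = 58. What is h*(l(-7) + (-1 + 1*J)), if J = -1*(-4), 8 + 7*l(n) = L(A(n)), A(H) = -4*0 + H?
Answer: 348/7 ≈ 49.714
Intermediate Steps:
A(H) = H (A(H) = 0 + H = H)
l(n) = -8/7 + n/7
J = 4
h*(l(-7) + (-1 + 1*J)) = 58*((-8/7 + (⅐)*(-7)) + (-1 + 1*4)) = 58*((-8/7 - 1) + (-1 + 4)) = 58*(-15/7 + 3) = 58*(6/7) = 348/7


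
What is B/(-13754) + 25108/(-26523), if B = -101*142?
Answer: 17528717/182398671 ≈ 0.096101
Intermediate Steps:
B = -14342
B/(-13754) + 25108/(-26523) = -14342/(-13754) + 25108/(-26523) = -14342*(-1/13754) + 25108*(-1/26523) = 7171/6877 - 25108/26523 = 17528717/182398671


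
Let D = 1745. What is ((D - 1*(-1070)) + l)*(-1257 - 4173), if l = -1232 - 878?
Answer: -3828150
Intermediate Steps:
l = -2110
((D - 1*(-1070)) + l)*(-1257 - 4173) = ((1745 - 1*(-1070)) - 2110)*(-1257 - 4173) = ((1745 + 1070) - 2110)*(-5430) = (2815 - 2110)*(-5430) = 705*(-5430) = -3828150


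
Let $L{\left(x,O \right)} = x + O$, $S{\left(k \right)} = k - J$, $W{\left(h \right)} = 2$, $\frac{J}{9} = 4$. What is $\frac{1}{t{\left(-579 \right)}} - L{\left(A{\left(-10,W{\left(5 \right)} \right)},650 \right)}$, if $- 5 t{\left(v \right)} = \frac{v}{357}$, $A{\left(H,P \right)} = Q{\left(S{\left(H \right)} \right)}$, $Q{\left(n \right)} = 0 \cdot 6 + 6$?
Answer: $- \frac{126013}{193} \approx -652.92$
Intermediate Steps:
$J = 36$ ($J = 9 \cdot 4 = 36$)
$S{\left(k \right)} = -36 + k$ ($S{\left(k \right)} = k - 36 = -36 + k$)
$Q{\left(n \right)} = 6$ ($Q{\left(n \right)} = 0 + 6 = 6$)
$A{\left(H,P \right)} = 6$
$t{\left(v \right)} = - \frac{v}{1785}$ ($t{\left(v \right)} = - \frac{v \frac{1}{357}}{5} = - \frac{\frac{1}{357} v}{5} = - \frac{v}{1785}$)
$L{\left(x,O \right)} = O + x$
$\frac{1}{t{\left(-579 \right)}} - L{\left(A{\left(-10,W{\left(5 \right)} \right)},650 \right)} = \frac{1}{\left(- \frac{1}{1785}\right) \left(-579\right)} - \left(650 + 6\right) = \frac{1}{\frac{193}{595}} - 656 = \frac{595}{193} - 656 = - \frac{126013}{193}$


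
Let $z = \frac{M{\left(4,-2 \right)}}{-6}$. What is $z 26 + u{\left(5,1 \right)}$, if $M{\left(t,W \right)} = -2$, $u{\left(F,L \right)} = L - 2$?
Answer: $\frac{23}{3} \approx 7.6667$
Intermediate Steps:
$u{\left(F,L \right)} = -2 + L$
$z = \frac{1}{3}$ ($z = - \frac{2}{-6} = \left(-2\right) \left(- \frac{1}{6}\right) = \frac{1}{3} \approx 0.33333$)
$z 26 + u{\left(5,1 \right)} = \frac{1}{3} \cdot 26 + \left(-2 + 1\right) = \frac{26}{3} - 1 = \frac{23}{3}$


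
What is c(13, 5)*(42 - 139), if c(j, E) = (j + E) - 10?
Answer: -776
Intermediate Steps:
c(j, E) = -10 + E + j (c(j, E) = (E + j) - 10 = -10 + E + j)
c(13, 5)*(42 - 139) = (-10 + 5 + 13)*(42 - 139) = 8*(-97) = -776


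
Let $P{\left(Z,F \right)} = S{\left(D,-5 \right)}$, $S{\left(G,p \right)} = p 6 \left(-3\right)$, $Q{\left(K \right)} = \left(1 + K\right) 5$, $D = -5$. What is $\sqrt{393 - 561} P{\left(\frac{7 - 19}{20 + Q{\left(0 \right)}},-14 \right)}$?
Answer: $180 i \sqrt{42} \approx 1166.5 i$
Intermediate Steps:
$Q{\left(K \right)} = 5 + 5 K$
$S{\left(G,p \right)} = - 18 p$ ($S{\left(G,p \right)} = 6 p \left(-3\right) = - 18 p$)
$P{\left(Z,F \right)} = 90$ ($P{\left(Z,F \right)} = \left(-18\right) \left(-5\right) = 90$)
$\sqrt{393 - 561} P{\left(\frac{7 - 19}{20 + Q{\left(0 \right)}},-14 \right)} = \sqrt{393 - 561} \cdot 90 = \sqrt{-168} \cdot 90 = 2 i \sqrt{42} \cdot 90 = 180 i \sqrt{42}$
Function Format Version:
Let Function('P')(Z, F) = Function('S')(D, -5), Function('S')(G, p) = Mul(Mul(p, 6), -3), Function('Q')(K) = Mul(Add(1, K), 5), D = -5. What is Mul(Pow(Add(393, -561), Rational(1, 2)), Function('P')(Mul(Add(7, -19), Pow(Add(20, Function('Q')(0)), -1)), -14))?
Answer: Mul(180, I, Pow(42, Rational(1, 2))) ≈ Mul(1166.5, I)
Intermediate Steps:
Function('Q')(K) = Add(5, Mul(5, K))
Function('S')(G, p) = Mul(-18, p) (Function('S')(G, p) = Mul(Mul(6, p), -3) = Mul(-18, p))
Function('P')(Z, F) = 90 (Function('P')(Z, F) = Mul(-18, -5) = 90)
Mul(Pow(Add(393, -561), Rational(1, 2)), Function('P')(Mul(Add(7, -19), Pow(Add(20, Function('Q')(0)), -1)), -14)) = Mul(Pow(Add(393, -561), Rational(1, 2)), 90) = Mul(Pow(-168, Rational(1, 2)), 90) = Mul(Mul(2, I, Pow(42, Rational(1, 2))), 90) = Mul(180, I, Pow(42, Rational(1, 2)))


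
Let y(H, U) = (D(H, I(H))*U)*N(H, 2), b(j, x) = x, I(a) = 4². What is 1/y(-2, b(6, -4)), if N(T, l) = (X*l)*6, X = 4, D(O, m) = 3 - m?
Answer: 1/2496 ≈ 0.00040064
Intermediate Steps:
I(a) = 16
N(T, l) = 24*l (N(T, l) = (4*l)*6 = 24*l)
y(H, U) = -624*U (y(H, U) = ((3 - 1*16)*U)*(24*2) = ((3 - 16)*U)*48 = -13*U*48 = -624*U)
1/y(-2, b(6, -4)) = 1/(-624*(-4)) = 1/2496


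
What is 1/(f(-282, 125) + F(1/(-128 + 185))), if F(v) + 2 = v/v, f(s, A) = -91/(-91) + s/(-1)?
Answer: 1/282 ≈ 0.0035461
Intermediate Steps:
f(s, A) = 1 - s (f(s, A) = -91*(-1/91) + s*(-1) = 1 - s)
F(v) = -1 (F(v) = -2 + v/v = -2 + 1 = -1)
1/(f(-282, 125) + F(1/(-128 + 185))) = 1/((1 - 1*(-282)) - 1) = 1/((1 + 282) - 1) = 1/(283 - 1) = 1/282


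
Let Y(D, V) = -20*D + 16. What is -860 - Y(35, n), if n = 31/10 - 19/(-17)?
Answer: -176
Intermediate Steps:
n = 717/170 (n = 31*(1/10) - 19*(-1/17) = 31/10 + 19/17 = 717/170 ≈ 4.2176)
Y(D, V) = 16 - 20*D
-860 - Y(35, n) = -860 - (16 - 20*35) = -860 - (16 - 700) = -860 - 1*(-684) = -860 + 684 = -176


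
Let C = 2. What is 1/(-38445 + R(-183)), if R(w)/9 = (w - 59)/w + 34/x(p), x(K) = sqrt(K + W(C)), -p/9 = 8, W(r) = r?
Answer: -32714605/1257324770421 + 3721*I*sqrt(70)/1257324770421 ≈ -2.6019e-5 + 2.4761e-8*I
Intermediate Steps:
p = -72 (p = -9*8 = -72)
x(K) = sqrt(2 + K) (x(K) = sqrt(K + 2) = sqrt(2 + K))
R(w) = 9*(-59 + w)/w - 153*I*sqrt(70)/35 (R(w) = 9*((w - 59)/w + 34/(sqrt(2 - 72))) = 9*((-59 + w)/w + 34/(sqrt(-70))) = 9*((-59 + w)/w + 34/((I*sqrt(70)))) = 9*((-59 + w)/w + 34*(-I*sqrt(70)/70)) = 9*((-59 + w)/w - 17*I*sqrt(70)/35) = 9*(-59 + w)/w - 153*I*sqrt(70)/35)
1/(-38445 + R(-183)) = 1/(-38445 + (9 - 531/(-183) - 153*I*sqrt(70)/35)) = 1/(-38445 + (9 - 531*(-1/183) - 153*I*sqrt(70)/35)) = 1/(-38445 + (9 + 177/61 - 153*I*sqrt(70)/35)) = 1/(-38445 + (726/61 - 153*I*sqrt(70)/35)) = 1/(-2344419/61 - 153*I*sqrt(70)/35)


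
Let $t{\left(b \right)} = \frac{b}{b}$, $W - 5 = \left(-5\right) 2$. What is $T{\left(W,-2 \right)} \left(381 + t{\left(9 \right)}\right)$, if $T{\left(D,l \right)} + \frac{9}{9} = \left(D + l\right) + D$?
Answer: $-4966$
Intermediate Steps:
$W = -5$ ($W = 5 - 10 = -5$)
$T{\left(D,l \right)} = -1 + l + 2 D$ ($T{\left(D,l \right)} = -1 + \left(\left(D + l\right) + D\right) = -1 + \left(l + 2 D\right) = -1 + l + 2 D$)
$t{\left(b \right)} = 1$
$T{\left(W,-2 \right)} \left(381 + t{\left(9 \right)}\right) = \left(-1 - 2 + 2 \left(-5\right)\right) \left(381 + 1\right) = \left(-1 - 2 - 10\right) 382 = \left(-13\right) 382 = -4966$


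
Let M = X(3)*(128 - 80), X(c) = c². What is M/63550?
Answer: 216/31775 ≈ 0.0067978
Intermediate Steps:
M = 432 (M = 3²*(128 - 80) = 9*48 = 432)
M/63550 = 432/63550 = 432*(1/63550) = 216/31775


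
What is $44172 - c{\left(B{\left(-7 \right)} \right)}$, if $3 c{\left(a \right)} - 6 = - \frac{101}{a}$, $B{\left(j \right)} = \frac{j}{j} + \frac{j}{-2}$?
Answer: $\frac{1192792}{27} \approx 44178.0$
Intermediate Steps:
$B{\left(j \right)} = 1 - \frac{j}{2}$ ($B{\left(j \right)} = 1 + j \left(- \frac{1}{2}\right) = 1 - \frac{j}{2}$)
$c{\left(a \right)} = 2 - \frac{101}{3 a}$ ($c{\left(a \right)} = 2 + \frac{\left(-101\right) \frac{1}{a}}{3} = 2 - \frac{101}{3 a}$)
$44172 - c{\left(B{\left(-7 \right)} \right)} = 44172 - \left(2 - \frac{101}{3 \left(1 - - \frac{7}{2}\right)}\right) = 44172 - \left(2 - \frac{101}{3 \left(1 + \frac{7}{2}\right)}\right) = 44172 - \left(2 - \frac{101}{3 \cdot \frac{9}{2}}\right) = 44172 - \left(2 - \frac{202}{27}\right) = 44172 - - \frac{148}{27} = 44172 + \frac{148}{27} = \frac{1192792}{27}$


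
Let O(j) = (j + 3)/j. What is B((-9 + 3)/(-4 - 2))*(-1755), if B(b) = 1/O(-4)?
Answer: -7020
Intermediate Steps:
O(j) = (3 + j)/j
B(b) = 4 (B(b) = 1/((3 - 4)/(-4)) = 1/(-¼*(-1)) = 1/(¼) = 4)
B((-9 + 3)/(-4 - 2))*(-1755) = 4*(-1755) = -7020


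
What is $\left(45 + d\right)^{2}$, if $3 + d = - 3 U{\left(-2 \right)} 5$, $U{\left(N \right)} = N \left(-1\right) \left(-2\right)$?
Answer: $10404$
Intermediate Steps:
$U{\left(N \right)} = 2 N$ ($U{\left(N \right)} = - N \left(-2\right) = 2 N$)
$d = 57$ ($d = -3 + - 3 \cdot 2 \left(-2\right) 5 = -3 + \left(-3\right) \left(-4\right) 5 = -3 + 12 \cdot 5 = -3 + 60 = 57$)
$\left(45 + d\right)^{2} = \left(45 + 57\right)^{2} = 102^{2} = 10404$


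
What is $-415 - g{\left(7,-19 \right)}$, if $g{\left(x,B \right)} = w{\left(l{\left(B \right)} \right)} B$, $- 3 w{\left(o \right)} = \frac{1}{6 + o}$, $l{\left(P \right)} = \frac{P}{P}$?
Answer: $- \frac{8734}{21} \approx -415.9$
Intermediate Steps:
$l{\left(P \right)} = 1$
$w{\left(o \right)} = - \frac{1}{3 \left(6 + o\right)}$
$g{\left(x,B \right)} = - \frac{B}{21}$ ($g{\left(x,B \right)} = - \frac{1}{18 + 3 \cdot 1} B = - \frac{1}{18 + 3} B = - \frac{1}{21} B = \left(-1\right) \frac{1}{21} B = - \frac{B}{21}$)
$-415 - g{\left(7,-19 \right)} = -415 - \left(- \frac{1}{21}\right) \left(-19\right) = -415 - \frac{19}{21} = - \frac{8734}{21}$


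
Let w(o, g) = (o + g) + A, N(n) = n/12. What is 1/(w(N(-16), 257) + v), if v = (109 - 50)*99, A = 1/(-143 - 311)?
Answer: 1362/8303657 ≈ 0.00016402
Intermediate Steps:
N(n) = n/12 (N(n) = n*(1/12) = n/12)
A = -1/454 (A = 1/(-454) = -1/454 ≈ -0.0022026)
w(o, g) = -1/454 + g + o (w(o, g) = (o + g) - 1/454 = (g + o) - 1/454 = -1/454 + g + o)
v = 5841 (v = 59*99 = 5841)
1/(w(N(-16), 257) + v) = 1/((-1/454 + 257 + (1/12)*(-16)) + 5841) = 1/((-1/454 + 257 - 4/3) + 5841) = 1/(348215/1362 + 5841) = 1/(8303657/1362) = 1362/8303657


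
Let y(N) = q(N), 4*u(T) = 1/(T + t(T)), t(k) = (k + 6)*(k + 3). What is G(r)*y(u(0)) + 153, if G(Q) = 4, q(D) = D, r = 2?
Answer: 2755/18 ≈ 153.06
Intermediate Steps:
t(k) = (3 + k)*(6 + k) (t(k) = (6 + k)*(3 + k) = (3 + k)*(6 + k))
u(T) = 1/(4*(18 + T² + 10*T)) (u(T) = 1/(4*(T + (18 + T² + 9*T))) = 1/(4*(18 + T² + 10*T)))
y(N) = N
G(r)*y(u(0)) + 153 = 4*(1/(4*(18 + 0² + 10*0))) + 153 = 4*(1/(4*(18 + 0 + 0))) + 153 = 4*((¼)/18) + 153 = 4*((¼)*(1/18)) + 153 = 4*(1/72) + 153 = 1/18 + 153 = 2755/18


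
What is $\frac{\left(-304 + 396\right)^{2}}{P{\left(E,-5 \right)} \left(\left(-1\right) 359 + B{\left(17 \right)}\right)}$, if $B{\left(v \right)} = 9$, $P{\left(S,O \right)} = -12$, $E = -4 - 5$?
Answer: $\frac{1058}{525} \approx 2.0152$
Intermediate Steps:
$E = -9$
$\frac{\left(-304 + 396\right)^{2}}{P{\left(E,-5 \right)} \left(\left(-1\right) 359 + B{\left(17 \right)}\right)} = \frac{\left(-304 + 396\right)^{2}}{\left(-12\right) \left(\left(-1\right) 359 + 9\right)} = \frac{92^{2}}{\left(-12\right) \left(-359 + 9\right)} = \frac{8464}{\left(-12\right) \left(-350\right)} = \frac{8464}{4200} = 8464 \cdot \frac{1}{4200} = \frac{1058}{525}$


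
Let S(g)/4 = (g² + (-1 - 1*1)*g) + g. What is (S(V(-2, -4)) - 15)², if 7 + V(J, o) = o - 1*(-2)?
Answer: 119025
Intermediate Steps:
V(J, o) = -5 + o (V(J, o) = -7 + (o - 1*(-2)) = -7 + (o + 2) = -7 + (2 + o) = -5 + o)
S(g) = -4*g + 4*g² (S(g) = 4*((g² + (-1 - 1*1)*g) + g) = 4*((g² + (-1 - 1)*g) + g) = 4*((g² - 2*g) + g) = 4*(g² - g) = -4*g + 4*g²)
(S(V(-2, -4)) - 15)² = (4*(-5 - 4)*(-1 + (-5 - 4)) - 15)² = (4*(-9)*(-1 - 9) - 15)² = (4*(-9)*(-10) - 15)² = (360 - 15)² = 345² = 119025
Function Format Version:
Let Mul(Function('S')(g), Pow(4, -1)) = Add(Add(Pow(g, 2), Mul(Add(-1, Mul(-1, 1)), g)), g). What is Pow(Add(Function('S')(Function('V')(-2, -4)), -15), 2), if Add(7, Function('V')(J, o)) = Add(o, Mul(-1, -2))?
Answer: 119025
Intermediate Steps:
Function('V')(J, o) = Add(-5, o) (Function('V')(J, o) = Add(-7, Add(o, Mul(-1, -2))) = Add(-7, Add(o, 2)) = Add(-7, Add(2, o)) = Add(-5, o))
Function('S')(g) = Add(Mul(-4, g), Mul(4, Pow(g, 2))) (Function('S')(g) = Mul(4, Add(Add(Pow(g, 2), Mul(Add(-1, Mul(-1, 1)), g)), g)) = Mul(4, Add(Add(Pow(g, 2), Mul(Add(-1, -1), g)), g)) = Mul(4, Add(Add(Pow(g, 2), Mul(-2, g)), g)) = Mul(4, Add(Pow(g, 2), Mul(-1, g))) = Add(Mul(-4, g), Mul(4, Pow(g, 2))))
Pow(Add(Function('S')(Function('V')(-2, -4)), -15), 2) = Pow(Add(Mul(4, Add(-5, -4), Add(-1, Add(-5, -4))), -15), 2) = Pow(Add(Mul(4, -9, Add(-1, -9)), -15), 2) = Pow(Add(Mul(4, -9, -10), -15), 2) = Pow(Add(360, -15), 2) = Pow(345, 2) = 119025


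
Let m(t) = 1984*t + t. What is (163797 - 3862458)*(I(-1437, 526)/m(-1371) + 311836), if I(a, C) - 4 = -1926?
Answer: -1046278957836662234/907145 ≈ -1.1534e+12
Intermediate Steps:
I(a, C) = -1922 (I(a, C) = 4 - 1926 = -1922)
m(t) = 1985*t
(163797 - 3862458)*(I(-1437, 526)/m(-1371) + 311836) = (163797 - 3862458)*(-1922/(1985*(-1371)) + 311836) = -3698661*(-1922/(-2721435) + 311836) = -3698661*(-1922*(-1/2721435) + 311836) = -3698661*(1922/2721435 + 311836) = -3698661*848641406582/2721435 = -1046278957836662234/907145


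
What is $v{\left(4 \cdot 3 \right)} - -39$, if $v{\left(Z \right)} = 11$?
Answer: $50$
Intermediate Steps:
$v{\left(4 \cdot 3 \right)} - -39 = 11 - -39 = 11 + 39 = 50$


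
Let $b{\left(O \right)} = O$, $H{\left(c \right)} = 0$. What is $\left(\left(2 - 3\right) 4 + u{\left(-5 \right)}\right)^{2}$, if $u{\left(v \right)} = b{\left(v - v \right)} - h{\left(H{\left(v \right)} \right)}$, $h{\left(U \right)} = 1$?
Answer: $25$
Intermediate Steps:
$u{\left(v \right)} = -1$ ($u{\left(v \right)} = \left(v - v\right) - 1 = 0 - 1 = -1$)
$\left(\left(2 - 3\right) 4 + u{\left(-5 \right)}\right)^{2} = \left(\left(2 - 3\right) 4 - 1\right)^{2} = \left(\left(-1\right) 4 - 1\right)^{2} = \left(-4 - 1\right)^{2} = \left(-5\right)^{2} = 25$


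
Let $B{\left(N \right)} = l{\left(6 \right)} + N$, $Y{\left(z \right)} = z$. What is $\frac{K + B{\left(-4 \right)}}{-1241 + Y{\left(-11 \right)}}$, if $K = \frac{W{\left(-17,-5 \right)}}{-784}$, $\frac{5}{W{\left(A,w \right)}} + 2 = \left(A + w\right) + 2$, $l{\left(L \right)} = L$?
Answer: $- \frac{34501}{21594496} \approx -0.0015977$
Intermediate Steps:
$W{\left(A,w \right)} = \frac{5}{A + w}$ ($W{\left(A,w \right)} = \frac{5}{-2 + \left(\left(A + w\right) + 2\right)} = \frac{5}{-2 + \left(2 + A + w\right)} = \frac{5}{A + w}$)
$B{\left(N \right)} = 6 + N$
$K = \frac{5}{17248}$ ($K = \frac{5 \frac{1}{-17 - 5}}{-784} = \frac{5}{-22} \left(- \frac{1}{784}\right) = 5 \left(- \frac{1}{22}\right) \left(- \frac{1}{784}\right) = \left(- \frac{5}{22}\right) \left(- \frac{1}{784}\right) = \frac{5}{17248} \approx 0.00028989$)
$\frac{K + B{\left(-4 \right)}}{-1241 + Y{\left(-11 \right)}} = \frac{\frac{5}{17248} + \left(6 - 4\right)}{-1241 - 11} = \frac{\frac{5}{17248} + 2}{-1252} = \frac{34501}{17248} \left(- \frac{1}{1252}\right) = - \frac{34501}{21594496}$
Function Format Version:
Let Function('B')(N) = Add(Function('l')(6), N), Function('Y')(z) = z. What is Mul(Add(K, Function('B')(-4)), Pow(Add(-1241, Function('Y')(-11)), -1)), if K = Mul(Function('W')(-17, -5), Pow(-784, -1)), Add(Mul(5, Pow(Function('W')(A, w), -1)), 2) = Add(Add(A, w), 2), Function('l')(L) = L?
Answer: Rational(-34501, 21594496) ≈ -0.0015977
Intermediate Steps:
Function('W')(A, w) = Mul(5, Pow(Add(A, w), -1)) (Function('W')(A, w) = Mul(5, Pow(Add(-2, Add(Add(A, w), 2)), -1)) = Mul(5, Pow(Add(-2, Add(2, A, w)), -1)) = Mul(5, Pow(Add(A, w), -1)))
Function('B')(N) = Add(6, N)
K = Rational(5, 17248) (K = Mul(Mul(5, Pow(Add(-17, -5), -1)), Pow(-784, -1)) = Mul(Mul(5, Pow(-22, -1)), Rational(-1, 784)) = Mul(Mul(5, Rational(-1, 22)), Rational(-1, 784)) = Mul(Rational(-5, 22), Rational(-1, 784)) = Rational(5, 17248) ≈ 0.00028989)
Mul(Add(K, Function('B')(-4)), Pow(Add(-1241, Function('Y')(-11)), -1)) = Mul(Add(Rational(5, 17248), Add(6, -4)), Pow(Add(-1241, -11), -1)) = Mul(Add(Rational(5, 17248), 2), Pow(-1252, -1)) = Mul(Rational(34501, 17248), Rational(-1, 1252)) = Rational(-34501, 21594496)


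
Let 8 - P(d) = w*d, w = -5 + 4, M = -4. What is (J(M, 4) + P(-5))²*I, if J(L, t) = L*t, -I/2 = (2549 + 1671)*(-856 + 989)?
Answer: -189705880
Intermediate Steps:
w = -1
P(d) = 8 + d (P(d) = 8 - (-1)*d = 8 + d)
I = -1122520 (I = -2*(2549 + 1671)*(-856 + 989) = -8440*133 = -2*561260 = -1122520)
(J(M, 4) + P(-5))²*I = (-4*4 + (8 - 5))²*(-1122520) = (-16 + 3)²*(-1122520) = (-13)²*(-1122520) = 169*(-1122520) = -189705880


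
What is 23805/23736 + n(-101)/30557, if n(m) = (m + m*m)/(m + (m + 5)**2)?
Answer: 19219061675/19162661384 ≈ 1.0029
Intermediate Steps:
n(m) = (m + m**2)/(m + (5 + m)**2)
23805/23736 + n(-101)/30557 = 23805/23736 - 101*(1 - 101)/(-101 + (5 - 101)**2)/30557 = 23805*(1/23736) - 101*(-100)/(-101 + (-96)**2)*(1/30557) = 345/344 - 101*(-100)/(-101 + 9216)*(1/30557) = 345/344 - 101*(-100)/9115*(1/30557) = 345/344 - 101*1/9115*(-100)*(1/30557) = 345/344 + (2020/1823)*(1/30557) = 345/344 + 2020/55705411 = 19219061675/19162661384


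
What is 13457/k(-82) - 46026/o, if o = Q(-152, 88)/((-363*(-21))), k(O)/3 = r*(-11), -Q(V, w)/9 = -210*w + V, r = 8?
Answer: -1317814079/614856 ≈ -2143.3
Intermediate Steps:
Q(V, w) = -9*V + 1890*w (Q(V, w) = -9*(-210*w + V) = -9*(V - 210*w) = -9*V + 1890*w)
k(O) = -264 (k(O) = 3*(8*(-11)) = 3*(-88) = -264)
o = 18632/847 (o = (-9*(-152) + 1890*88)/((-363*(-21))) = (1368 + 166320)/7623 = 167688*(1/7623) = 18632/847 ≈ 21.998)
13457/k(-82) - 46026/o = 13457/(-264) - 46026/18632/847 = 13457*(-1/264) - 46026*847/18632 = -13457/264 - 19492011/9316 = -1317814079/614856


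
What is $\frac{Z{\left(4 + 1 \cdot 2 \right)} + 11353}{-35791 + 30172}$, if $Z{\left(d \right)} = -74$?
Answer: $- \frac{11279}{5619} \approx -2.0073$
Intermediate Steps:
$\frac{Z{\left(4 + 1 \cdot 2 \right)} + 11353}{-35791 + 30172} = \frac{-74 + 11353}{-35791 + 30172} = \frac{11279}{-5619} = 11279 \left(- \frac{1}{5619}\right) = - \frac{11279}{5619}$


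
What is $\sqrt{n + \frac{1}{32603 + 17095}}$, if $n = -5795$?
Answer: $\frac{i \sqrt{1590335497498}}{16566} \approx 76.125 i$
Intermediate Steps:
$\sqrt{n + \frac{1}{32603 + 17095}} = \sqrt{-5795 + \frac{1}{32603 + 17095}} = \sqrt{-5795 + \frac{1}{49698}} = \sqrt{- \frac{287999909}{49698}} = \frac{i \sqrt{1590335497498}}{16566}$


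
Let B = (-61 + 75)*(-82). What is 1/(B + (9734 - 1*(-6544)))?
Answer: 1/15130 ≈ 6.6094e-5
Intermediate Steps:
B = -1148 (B = 14*(-82) = -1148)
1/(B + (9734 - 1*(-6544))) = 1/(-1148 + (9734 - 1*(-6544))) = 1/(-1148 + (9734 + 6544)) = 1/(-1148 + 16278) = 1/15130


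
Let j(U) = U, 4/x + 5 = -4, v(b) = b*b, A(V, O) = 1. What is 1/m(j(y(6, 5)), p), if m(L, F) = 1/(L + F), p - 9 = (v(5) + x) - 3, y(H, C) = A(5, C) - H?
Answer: 230/9 ≈ 25.556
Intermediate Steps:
v(b) = b**2
y(H, C) = 1 - H
x = -4/9 (x = 4/(-5 - 4) = 4/(-9) = 4*(-1/9) = -4/9 ≈ -0.44444)
p = 275/9 (p = 9 + ((5**2 - 4/9) - 3) = 9 + ((25 - 4/9) - 3) = 9 + (221/9 - 3) = 9 + 194/9 = 275/9 ≈ 30.556)
m(L, F) = 1/(F + L)
1/m(j(y(6, 5)), p) = 1/(1/(275/9 + (1 - 1*6))) = 1/(1/(275/9 + (1 - 6))) = 1/(1/(275/9 - 5)) = 1/(1/(230/9)) = 1/(9/230) = 230/9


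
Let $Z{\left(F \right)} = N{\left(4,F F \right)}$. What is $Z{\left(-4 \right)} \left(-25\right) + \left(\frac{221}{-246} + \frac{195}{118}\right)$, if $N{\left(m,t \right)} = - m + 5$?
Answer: $- \frac{175952}{7257} \approx -24.246$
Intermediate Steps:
$N{\left(m,t \right)} = 5 - m$
$Z{\left(F \right)} = 1$ ($Z{\left(F \right)} = 5 - 4 = 1$)
$Z{\left(-4 \right)} \left(-25\right) + \left(\frac{221}{-246} + \frac{195}{118}\right) = 1 \left(-25\right) + \left(\frac{221}{-246} + \frac{195}{118}\right) = -25 + \left(221 \left(- \frac{1}{246}\right) + 195 \cdot \frac{1}{118}\right) = -25 + \left(- \frac{221}{246} + \frac{195}{118}\right) = -25 + \frac{5473}{7257} = - \frac{175952}{7257}$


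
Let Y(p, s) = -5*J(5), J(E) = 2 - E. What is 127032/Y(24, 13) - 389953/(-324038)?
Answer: 13723014837/1620190 ≈ 8470.0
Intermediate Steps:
Y(p, s) = 15 (Y(p, s) = -5*(2 - 1*5) = -5*(2 - 5) = -5*(-3) = 15)
127032/Y(24, 13) - 389953/(-324038) = 127032/15 - 389953/(-324038) = 127032*(1/15) - 389953*(-1/324038) = 42344/5 + 389953/324038 = 13723014837/1620190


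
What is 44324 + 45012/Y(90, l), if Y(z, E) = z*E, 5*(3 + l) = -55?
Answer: 4650269/105 ≈ 44288.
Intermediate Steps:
l = -14 (l = -3 + (⅕)*(-55) = -3 - 11 = -14)
Y(z, E) = E*z
44324 + 45012/Y(90, l) = 44324 + 45012/((-14*90)) = 44324 + 45012/(-1260) = 44324 + 45012*(-1/1260) = 44324 - 3751/105 = 4650269/105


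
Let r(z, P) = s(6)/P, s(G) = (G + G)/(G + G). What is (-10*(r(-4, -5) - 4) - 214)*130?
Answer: -22360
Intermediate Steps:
s(G) = 1 (s(G) = (2*G)/((2*G)) = (2*G)*(1/(2*G)) = 1)
r(z, P) = 1/P
(-10*(r(-4, -5) - 4) - 214)*130 = (-10*(1/(-5) - 4) - 214)*130 = (-10*(-⅕ - 4) - 214)*130 = (-10*(-21/5) - 214)*130 = (42 - 214)*130 = -172*130 = -22360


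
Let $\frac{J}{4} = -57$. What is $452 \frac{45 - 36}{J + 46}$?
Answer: $- \frac{2034}{91} \approx -22.352$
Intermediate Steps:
$J = -228$ ($J = 4 \left(-57\right) = -228$)
$452 \frac{45 - 36}{J + 46} = 452 \frac{45 - 36}{-228 + 46} = 452 \frac{9}{-182} = 452 \cdot 9 \left(- \frac{1}{182}\right) = 452 \left(- \frac{9}{182}\right) = - \frac{2034}{91}$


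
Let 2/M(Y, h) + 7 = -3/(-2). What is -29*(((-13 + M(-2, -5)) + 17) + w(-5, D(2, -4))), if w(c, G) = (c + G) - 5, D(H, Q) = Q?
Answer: 3306/11 ≈ 300.55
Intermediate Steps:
M(Y, h) = -4/11 (M(Y, h) = 2/(-7 - 3/(-2)) = 2/(-7 - 3*(-½)) = 2/(-7 + 3/2) = 2/(-11/2) = 2*(-2/11) = -4/11)
w(c, G) = -5 + G + c (w(c, G) = (G + c) - 5 = -5 + G + c)
-29*(((-13 + M(-2, -5)) + 17) + w(-5, D(2, -4))) = -29*(((-13 - 4/11) + 17) + (-5 - 4 - 5)) = -29*((-147/11 + 17) - 14) = -29*(40/11 - 14) = -29*(-114/11) = 3306/11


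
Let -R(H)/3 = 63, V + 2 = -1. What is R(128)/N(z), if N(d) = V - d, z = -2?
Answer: 189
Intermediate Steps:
V = -3 (V = -2 - 1 = -3)
R(H) = -189 (R(H) = -3*63 = -189)
N(d) = -3 - d
R(128)/N(z) = -189/(-3 - 1*(-2)) = -189/(-3 + 2) = -189/(-1) = -189*(-1) = 189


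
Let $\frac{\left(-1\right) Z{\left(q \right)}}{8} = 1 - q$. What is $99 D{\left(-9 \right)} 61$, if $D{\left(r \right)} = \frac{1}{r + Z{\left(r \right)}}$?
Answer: $- \frac{6039}{89} \approx -67.854$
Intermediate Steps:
$Z{\left(q \right)} = -8 + 8 q$ ($Z{\left(q \right)} = - 8 \left(1 - q\right) = -8 + 8 q$)
$D{\left(r \right)} = \frac{1}{-8 + 9 r}$ ($D{\left(r \right)} = \frac{1}{r + \left(-8 + 8 r\right)} = \frac{1}{-8 + 9 r}$)
$99 D{\left(-9 \right)} 61 = \frac{99}{-8 + 9 \left(-9\right)} 61 = \frac{99}{-8 - 81} \cdot 61 = \frac{99}{-89} \cdot 61 = 99 \left(- \frac{1}{89}\right) 61 = \left(- \frac{99}{89}\right) 61 = - \frac{6039}{89}$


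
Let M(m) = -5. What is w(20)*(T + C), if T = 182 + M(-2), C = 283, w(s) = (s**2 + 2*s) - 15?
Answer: 195500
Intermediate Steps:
w(s) = -15 + s**2 + 2*s
T = 177 (T = 182 - 5 = 177)
w(20)*(T + C) = (-15 + 20**2 + 2*20)*(177 + 283) = (-15 + 400 + 40)*460 = 425*460 = 195500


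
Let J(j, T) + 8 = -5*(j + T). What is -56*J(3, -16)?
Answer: -3192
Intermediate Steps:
J(j, T) = -8 - 5*T - 5*j (J(j, T) = -8 - 5*(j + T) = -8 - 5*(T + j) = -8 + (-5*T - 5*j) = -8 - 5*T - 5*j)
-56*J(3, -16) = -56*(-8 - 5*(-16) - 5*3) = -56*(-8 + 80 - 15) = -56*57 = -3192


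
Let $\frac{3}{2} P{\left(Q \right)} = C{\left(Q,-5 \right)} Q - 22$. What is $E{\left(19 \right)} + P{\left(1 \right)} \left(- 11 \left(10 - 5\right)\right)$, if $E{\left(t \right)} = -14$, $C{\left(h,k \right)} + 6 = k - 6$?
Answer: $1416$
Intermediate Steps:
$C{\left(h,k \right)} = -12 + k$ ($C{\left(h,k \right)} = -6 + \left(k - 6\right) = -6 + \left(-6 + k\right) = -12 + k$)
$P{\left(Q \right)} = - \frac{44}{3} - \frac{34 Q}{3}$ ($P{\left(Q \right)} = \frac{2 \left(\left(-12 - 5\right) Q - 22\right)}{3} = \frac{2 \left(- 17 Q - 22\right)}{3} = \frac{2 \left(-22 - 17 Q\right)}{3} = - \frac{44}{3} - \frac{34 Q}{3}$)
$E{\left(19 \right)} + P{\left(1 \right)} \left(- 11 \left(10 - 5\right)\right) = -14 + \left(- \frac{44}{3} - \frac{34}{3}\right) \left(- 11 \left(10 - 5\right)\right) = -14 + \left(- \frac{44}{3} - \frac{34}{3}\right) \left(\left(-11\right) 5\right) = -14 - -1430 = -14 + 1430 = 1416$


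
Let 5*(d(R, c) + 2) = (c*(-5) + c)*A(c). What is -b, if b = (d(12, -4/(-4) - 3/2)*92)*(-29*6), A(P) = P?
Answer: -176088/5 ≈ -35218.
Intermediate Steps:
d(R, c) = -2 - 4*c²/5 (d(R, c) = -2 + ((c*(-5) + c)*c)/5 = -2 + ((-5*c + c)*c)/5 = -2 + ((-4*c)*c)/5 = -2 + (-4*c²)/5 = -2 - 4*c²/5)
b = 176088/5 (b = ((-2 - 4*(-4/(-4) - 3/2)²/5)*92)*(-29*6) = ((-2 - 4*(-4*(-¼) - 3*½)²/5)*92)*(-174) = ((-2 - 4*(1 - 3/2)²/5)*92)*(-174) = ((-2 - 4*(-½)²/5)*92)*(-174) = ((-2 - ⅘*¼)*92)*(-174) = ((-2 - ⅕)*92)*(-174) = -11/5*92*(-174) = -1012/5*(-174) = 176088/5 ≈ 35218.)
-b = -1*176088/5 = -176088/5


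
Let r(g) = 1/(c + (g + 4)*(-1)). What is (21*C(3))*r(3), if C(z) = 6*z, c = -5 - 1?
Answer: -378/13 ≈ -29.077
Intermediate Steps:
c = -6
r(g) = 1/(-10 - g) (r(g) = 1/(-6 + (g + 4)*(-1)) = 1/(-6 + (4 + g)*(-1)) = 1/(-6 + (-4 - g)) = 1/(-10 - g))
(21*C(3))*r(3) = (21*(6*3))*(-1/(10 + 3)) = (21*18)*(-1/13) = 378*(-1*1/13) = 378*(-1/13) = -378/13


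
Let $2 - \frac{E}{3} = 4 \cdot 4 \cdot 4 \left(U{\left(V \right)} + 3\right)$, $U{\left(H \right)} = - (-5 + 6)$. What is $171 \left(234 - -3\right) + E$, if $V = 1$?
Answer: $40149$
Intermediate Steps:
$U{\left(H \right)} = -1$ ($U{\left(H \right)} = \left(-1\right) 1 = -1$)
$E = -378$ ($E = 6 - 3 \cdot 4 \cdot 4 \cdot 4 \left(-1 + 3\right) = 6 - 3 \cdot 16 \cdot 4 \cdot 2 = 6 - 3 \cdot 64 \cdot 2 = 6 - 384 = -378$)
$171 \left(234 - -3\right) + E = 171 \left(234 - -3\right) - 378 = 171 \left(234 + 3\right) - 378 = 171 \cdot 237 - 378 = 40527 - 378 = 40149$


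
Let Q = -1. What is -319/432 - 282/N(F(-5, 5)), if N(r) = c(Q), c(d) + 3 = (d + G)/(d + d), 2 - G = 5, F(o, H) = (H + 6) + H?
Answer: 121505/432 ≈ 281.26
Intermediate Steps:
F(o, H) = 6 + 2*H (F(o, H) = (6 + H) + H = 6 + 2*H)
G = -3 (G = 2 - 1*5 = 2 - 5 = -3)
c(d) = -3 + (-3 + d)/(2*d) (c(d) = -3 + (d - 3)/(d + d) = -3 + (-3 + d)/((2*d)) = -3 + (-3 + d)*(1/(2*d)) = -3 + (-3 + d)/(2*d))
N(r) = -1 (N(r) = (½)*(-3 - 5*(-1))/(-1) = (½)*(-1)*(-3 + 5) = (½)*(-1)*2 = -1)
-319/432 - 282/N(F(-5, 5)) = -319/432 - 282/(-1) = -319*1/432 - 282*(-1) = -319/432 + 282 = 121505/432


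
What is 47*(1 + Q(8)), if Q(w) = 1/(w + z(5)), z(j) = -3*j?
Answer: 282/7 ≈ 40.286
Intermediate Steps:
Q(w) = 1/(-15 + w) (Q(w) = 1/(w - 3*5) = 1/(w - 15) = 1/(-15 + w))
47*(1 + Q(8)) = 47*(1 + 1/(-15 + 8)) = 47*(1 + 1/(-7)) = 47*(1 - ⅐) = 47*(6/7) = 282/7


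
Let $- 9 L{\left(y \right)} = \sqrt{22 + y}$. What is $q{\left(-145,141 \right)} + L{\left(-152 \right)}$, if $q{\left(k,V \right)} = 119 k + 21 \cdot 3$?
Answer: $-17192 - \frac{i \sqrt{130}}{9} \approx -17192.0 - 1.2669 i$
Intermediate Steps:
$L{\left(y \right)} = - \frac{\sqrt{22 + y}}{9}$
$q{\left(k,V \right)} = 63 + 119 k$ ($q{\left(k,V \right)} = 119 k + 63 = 63 + 119 k$)
$q{\left(-145,141 \right)} + L{\left(-152 \right)} = \left(63 + 119 \left(-145\right)\right) - \frac{\sqrt{22 - 152}}{9} = \left(63 - 17255\right) - \frac{\sqrt{-130}}{9} = -17192 - \frac{i \sqrt{130}}{9}$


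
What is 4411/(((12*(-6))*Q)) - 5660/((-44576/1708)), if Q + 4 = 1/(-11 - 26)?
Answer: 495471853/2134872 ≈ 232.08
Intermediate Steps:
Q = -149/37 (Q = -4 + 1/(-11 - 26) = -4 + 1/(-37) = -4 - 1/37 = -149/37 ≈ -4.0270)
4411/(((12*(-6))*Q)) - 5660/((-44576/1708)) = 4411/(((12*(-6))*(-149/37))) - 5660/((-44576/1708)) = 4411/((-72*(-149/37))) - 5660/((-44576*1/1708)) = 4411/(10728/37) - 5660/(-1592/61) = 4411*(37/10728) - 5660*(-61/1592) = 163207/10728 + 86315/398 = 495471853/2134872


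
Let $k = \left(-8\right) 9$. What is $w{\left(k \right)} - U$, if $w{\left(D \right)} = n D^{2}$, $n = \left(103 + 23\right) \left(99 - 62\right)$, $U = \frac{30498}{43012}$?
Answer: $\frac{519752863599}{21506} \approx 2.4168 \cdot 10^{7}$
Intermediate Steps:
$k = -72$
$U = \frac{15249}{21506}$ ($U = 30498 \cdot \frac{1}{43012} = \frac{15249}{21506} \approx 0.70906$)
$n = 4662$ ($n = 126 \cdot 37 = 4662$)
$w{\left(D \right)} = 4662 D^{2}$
$w{\left(k \right)} - U = 4662 \left(-72\right)^{2} - \frac{15249}{21506} = 4662 \cdot 5184 - \frac{15249}{21506} = 24167808 - \frac{15249}{21506} = \frac{519752863599}{21506}$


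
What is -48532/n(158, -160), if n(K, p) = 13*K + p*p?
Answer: -2206/1257 ≈ -1.7550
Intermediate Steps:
n(K, p) = p² + 13*K (n(K, p) = 13*K + p² = p² + 13*K)
-48532/n(158, -160) = -48532/((-160)² + 13*158) = -48532/(25600 + 2054) = -48532/27654 = -48532*1/27654 = -2206/1257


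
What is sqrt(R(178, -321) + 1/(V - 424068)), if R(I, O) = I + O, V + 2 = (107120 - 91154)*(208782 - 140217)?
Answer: I*sqrt(10702290245234320405)/273571180 ≈ 11.958*I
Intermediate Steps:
V = 1094708788 (V = -2 + (107120 - 91154)*(208782 - 140217) = -2 + 15966*68565 = -2 + 1094708790 = 1094708788)
sqrt(R(178, -321) + 1/(V - 424068)) = sqrt((178 - 321) + 1/(1094708788 - 424068)) = sqrt(-143 + 1/1094284720) = sqrt(-156482714959/1094284720) = I*sqrt(10702290245234320405)/273571180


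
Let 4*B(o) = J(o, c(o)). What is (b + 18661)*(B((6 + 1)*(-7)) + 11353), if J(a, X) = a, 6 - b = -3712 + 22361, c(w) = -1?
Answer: 408267/2 ≈ 2.0413e+5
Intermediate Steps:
b = -18643 (b = 6 - (-3712 + 22361) = 6 - 1*18649 = 6 - 18649 = -18643)
B(o) = o/4
(b + 18661)*(B((6 + 1)*(-7)) + 11353) = (-18643 + 18661)*(((6 + 1)*(-7))/4 + 11353) = 18*((7*(-7))/4 + 11353) = 18*((¼)*(-49) + 11353) = 18*(-49/4 + 11353) = 18*(45363/4) = 408267/2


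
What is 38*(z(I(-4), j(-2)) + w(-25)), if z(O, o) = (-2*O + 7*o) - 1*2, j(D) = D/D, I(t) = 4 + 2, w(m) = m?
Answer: -1216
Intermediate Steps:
I(t) = 6
j(D) = 1
z(O, o) = -2 - 2*O + 7*o (z(O, o) = (-2*O + 7*o) - 2 = -2 - 2*O + 7*o)
38*(z(I(-4), j(-2)) + w(-25)) = 38*((-2 - 2*6 + 7*1) - 25) = 38*((-2 - 12 + 7) - 25) = 38*(-7 - 25) = 38*(-32) = -1216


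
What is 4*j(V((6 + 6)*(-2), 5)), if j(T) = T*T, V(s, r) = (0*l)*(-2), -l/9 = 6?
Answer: 0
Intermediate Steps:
l = -54 (l = -9*6 = -54)
V(s, r) = 0 (V(s, r) = (0*(-54))*(-2) = 0*(-2) = 0)
j(T) = T²
4*j(V((6 + 6)*(-2), 5)) = 4*0² = 4*0 = 0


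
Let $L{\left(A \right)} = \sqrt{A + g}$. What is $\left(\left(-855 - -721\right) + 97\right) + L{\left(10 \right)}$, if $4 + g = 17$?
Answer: $-37 + \sqrt{23} \approx -32.204$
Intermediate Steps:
$g = 13$ ($g = -4 + 17 = 13$)
$L{\left(A \right)} = \sqrt{13 + A}$ ($L{\left(A \right)} = \sqrt{A + 13} = \sqrt{13 + A}$)
$\left(\left(-855 - -721\right) + 97\right) + L{\left(10 \right)} = \left(\left(-855 - -721\right) + 97\right) + \sqrt{13 + 10} = \left(\left(-855 + 721\right) + 97\right) + \sqrt{23} = \left(-134 + 97\right) + \sqrt{23} = -37 + \sqrt{23}$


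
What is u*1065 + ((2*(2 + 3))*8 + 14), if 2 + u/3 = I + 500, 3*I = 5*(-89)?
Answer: 1117279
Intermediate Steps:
I = -445/3 (I = (5*(-89))/3 = (⅓)*(-445) = -445/3 ≈ -148.33)
u = 1049 (u = -6 + 3*(-445/3 + 500) = -6 + 3*(1055/3) = -6 + 1055 = 1049)
u*1065 + ((2*(2 + 3))*8 + 14) = 1049*1065 + ((2*(2 + 3))*8 + 14) = 1117185 + ((2*5)*8 + 14) = 1117185 + (10*8 + 14) = 1117185 + (80 + 14) = 1117185 + 94 = 1117279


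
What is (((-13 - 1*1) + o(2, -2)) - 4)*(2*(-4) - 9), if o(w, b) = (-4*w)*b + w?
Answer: 0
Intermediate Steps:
o(w, b) = w - 4*b*w (o(w, b) = -4*b*w + w = w - 4*b*w)
(((-13 - 1*1) + o(2, -2)) - 4)*(2*(-4) - 9) = (((-13 - 1*1) + 2*(1 - 4*(-2))) - 4)*(2*(-4) - 9) = (((-13 - 1) + 2*(1 + 8)) - 4)*(-8 - 9) = ((-14 + 2*9) - 4)*(-17) = ((-14 + 18) - 4)*(-17) = (4 - 4)*(-17) = 0*(-17) = 0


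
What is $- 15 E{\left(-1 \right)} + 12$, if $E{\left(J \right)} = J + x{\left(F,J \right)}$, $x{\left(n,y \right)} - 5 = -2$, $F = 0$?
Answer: $-18$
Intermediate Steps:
$x{\left(n,y \right)} = 3$ ($x{\left(n,y \right)} = 5 - 2 = 3$)
$E{\left(J \right)} = 3 + J$ ($E{\left(J \right)} = J + 3 = 3 + J$)
$- 15 E{\left(-1 \right)} + 12 = - 15 \left(3 - 1\right) + 12 = \left(-15\right) 2 + 12 = -30 + 12 = -18$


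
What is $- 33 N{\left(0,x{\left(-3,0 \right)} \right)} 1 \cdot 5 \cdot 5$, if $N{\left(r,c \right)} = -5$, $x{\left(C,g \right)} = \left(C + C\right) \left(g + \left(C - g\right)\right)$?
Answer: $4125$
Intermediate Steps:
$x{\left(C,g \right)} = 2 C^{2}$ ($x{\left(C,g \right)} = 2 C C = 2 C^{2}$)
$- 33 N{\left(0,x{\left(-3,0 \right)} \right)} 1 \cdot 5 \cdot 5 = \left(-33\right) \left(-5\right) 1 \cdot 5 \cdot 5 = 165 \cdot 5 \cdot 5 = 165 \cdot 25 = 4125$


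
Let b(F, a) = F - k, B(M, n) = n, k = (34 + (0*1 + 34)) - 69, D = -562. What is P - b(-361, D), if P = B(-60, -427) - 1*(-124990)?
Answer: 124923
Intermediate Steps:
k = -1 (k = (34 + (0 + 34)) - 69 = (34 + 34) - 69 = 68 - 69 = -1)
P = 124563 (P = -427 - 1*(-124990) = -427 + 124990 = 124563)
b(F, a) = 1 + F (b(F, a) = F - 1*(-1) = F + 1 = 1 + F)
P - b(-361, D) = 124563 - (1 - 361) = 124563 - 1*(-360) = 124563 + 360 = 124923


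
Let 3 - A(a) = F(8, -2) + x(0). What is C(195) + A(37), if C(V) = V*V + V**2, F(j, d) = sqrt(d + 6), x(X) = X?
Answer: 76051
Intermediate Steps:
F(j, d) = sqrt(6 + d)
A(a) = 1 (A(a) = 3 - (sqrt(6 - 2) + 0) = 3 - (sqrt(4) + 0) = 3 - (2 + 0) = 3 - 1*2 = 3 - 2 = 1)
C(V) = 2*V**2 (C(V) = V**2 + V**2 = 2*V**2)
C(195) + A(37) = 2*195**2 + 1 = 2*38025 + 1 = 76050 + 1 = 76051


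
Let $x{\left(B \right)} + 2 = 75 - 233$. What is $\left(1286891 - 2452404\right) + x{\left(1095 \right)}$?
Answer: $-1165673$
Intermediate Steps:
$x{\left(B \right)} = -160$ ($x{\left(B \right)} = -2 + \left(75 - 233\right) = -2 - 158 = -160$)
$\left(1286891 - 2452404\right) + x{\left(1095 \right)} = \left(1286891 - 2452404\right) - 160 = -1165513 - 160 = -1165673$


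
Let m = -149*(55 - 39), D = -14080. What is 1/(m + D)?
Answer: -1/16464 ≈ -6.0739e-5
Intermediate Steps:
m = -2384 (m = -149*16 = -2384)
1/(m + D) = 1/(-2384 - 14080) = 1/(-16464) = -1/16464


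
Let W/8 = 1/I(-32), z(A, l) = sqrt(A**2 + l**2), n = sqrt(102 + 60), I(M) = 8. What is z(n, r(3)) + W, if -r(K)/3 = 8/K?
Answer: 1 + sqrt(226) ≈ 16.033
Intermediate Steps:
r(K) = -24/K
n = 9*sqrt(2) (n = sqrt(162) = 9*sqrt(2) ≈ 12.728)
W = 1 (W = 8/8 = 8*(1/8) = 1)
z(n, r(3)) + W = sqrt((9*sqrt(2))**2 + (-24/3)**2) + 1 = sqrt(162 + (-24*1/3)**2) + 1 = sqrt(162 + (-8)**2) + 1 = sqrt(162 + 64) + 1 = sqrt(226) + 1 = 1 + sqrt(226)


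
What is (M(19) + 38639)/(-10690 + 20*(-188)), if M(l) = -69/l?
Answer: -367036/137275 ≈ -2.6737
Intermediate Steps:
(M(19) + 38639)/(-10690 + 20*(-188)) = (-69/19 + 38639)/(-10690 + 20*(-188)) = (-69*1/19 + 38639)/(-10690 - 3760) = (-69/19 + 38639)/(-14450) = (734072/19)*(-1/14450) = -367036/137275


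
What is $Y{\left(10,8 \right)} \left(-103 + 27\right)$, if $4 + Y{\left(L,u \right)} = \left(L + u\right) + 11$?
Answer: $-1900$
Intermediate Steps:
$Y{\left(L,u \right)} = 7 + L + u$ ($Y{\left(L,u \right)} = -4 + \left(\left(L + u\right) + 11\right) = -4 + \left(11 + L + u\right) = 7 + L + u$)
$Y{\left(10,8 \right)} \left(-103 + 27\right) = \left(7 + 10 + 8\right) \left(-103 + 27\right) = 25 \left(-76\right) = -1900$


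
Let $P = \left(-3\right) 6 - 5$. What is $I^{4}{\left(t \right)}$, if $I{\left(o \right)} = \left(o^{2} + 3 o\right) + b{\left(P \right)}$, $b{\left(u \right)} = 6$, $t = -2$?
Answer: $256$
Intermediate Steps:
$P = -23$ ($P = -18 - 5 = -23$)
$I{\left(o \right)} = 6 + o^{2} + 3 o$ ($I{\left(o \right)} = \left(o^{2} + 3 o\right) + 6 = 6 + o^{2} + 3 o$)
$I^{4}{\left(t \right)} = \left(6 + \left(-2\right)^{2} + 3 \left(-2\right)\right)^{4} = \left(6 + 4 - 6\right)^{4} = 4^{4} = 256$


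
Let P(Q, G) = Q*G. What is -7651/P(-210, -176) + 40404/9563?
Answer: 202880761/50492640 ≈ 4.0180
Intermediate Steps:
P(Q, G) = G*Q
-7651/P(-210, -176) + 40404/9563 = -7651/((-176*(-210))) + 40404/9563 = -7651/36960 + 40404*(1/9563) = -7651*1/36960 + 40404/9563 = -1093/5280 + 40404/9563 = 202880761/50492640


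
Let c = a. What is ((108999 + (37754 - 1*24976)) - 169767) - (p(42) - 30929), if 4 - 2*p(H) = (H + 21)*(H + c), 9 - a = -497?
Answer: 199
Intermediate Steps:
a = 506 (a = 9 - 1*(-497) = 9 + 497 = 506)
c = 506
p(H) = 2 - (21 + H)*(506 + H)/2 (p(H) = 2 - (H + 21)*(H + 506)/2 = 2 - (21 + H)*(506 + H)/2)
((108999 + (37754 - 1*24976)) - 169767) - (p(42) - 30929) = ((108999 + (37754 - 1*24976)) - 169767) - ((-5311 - 527/2*42 - ½*42²) - 30929) = ((108999 + (37754 - 24976)) - 169767) - ((-5311 - 11067 - ½*1764) - 30929) = ((108999 + 12778) - 169767) - ((-5311 - 11067 - 882) - 30929) = (121777 - 169767) - (-17260 - 30929) = -47990 - 1*(-48189) = -47990 + 48189 = 199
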